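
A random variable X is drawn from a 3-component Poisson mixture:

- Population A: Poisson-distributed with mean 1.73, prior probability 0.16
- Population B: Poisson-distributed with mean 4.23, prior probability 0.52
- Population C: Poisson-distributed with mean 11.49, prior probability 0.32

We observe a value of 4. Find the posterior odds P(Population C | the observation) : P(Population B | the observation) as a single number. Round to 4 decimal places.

Only the two components matter; the odds are (π_i f_i(x)) / (π_j f_j(x)).
Evaluate each component's likelihood at the observed value:
  L_A = e^(−1.73)·1.73^4/4! = 0.0661673
  L_B = e^(−4.23)·4.23^4/4! = 0.194126
  L_C = e^(−11.49)·11.49^4/4! = 0.00743062
0.0023778 / 0.100946 ≈ 0.0236

0.0236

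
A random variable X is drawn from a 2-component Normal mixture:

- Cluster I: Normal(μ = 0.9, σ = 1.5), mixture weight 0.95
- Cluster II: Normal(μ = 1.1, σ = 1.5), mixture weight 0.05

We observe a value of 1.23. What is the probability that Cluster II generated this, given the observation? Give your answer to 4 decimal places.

By Bayes' theorem, P(k | x) = P(Z=k) f_k(x) / Σ_j P(Z=j) f_j(x).
Normal densities:
  p_I = (1/(1.5·√(2π)))·exp(−(1.23−0.9)²/(2·1.5²)) = 0.265962·exp(-0.02420) = 0.259603
  p_II = (1/(1.5·√(2π)))·exp(−(1.23−1.1)²/(2·1.5²)) = 0.265962·exp(-0.00376) = 0.264965
Prior × likelihood for each component:
  P(Z=I)·p_I = 0.95 × 0.259603 = 0.246622
  P(Z=II)·p_II = 0.05 × 0.264965 = 0.0132482
Sum: 0.246622 + 0.0132482 = 0.259871
P(Cluster II | data) = 0.0132482 / 0.259871 ≈ 0.0510

0.0510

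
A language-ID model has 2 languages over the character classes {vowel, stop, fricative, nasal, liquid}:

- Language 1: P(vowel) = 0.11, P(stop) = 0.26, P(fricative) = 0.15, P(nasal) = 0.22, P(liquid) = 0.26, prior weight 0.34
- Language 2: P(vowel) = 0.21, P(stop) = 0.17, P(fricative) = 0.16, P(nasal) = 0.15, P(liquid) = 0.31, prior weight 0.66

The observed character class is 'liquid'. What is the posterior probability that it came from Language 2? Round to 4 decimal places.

Apply Bayes' rule: the posterior for each component is proportional to its prior times its likelihood at x.
Categorical probabilities:
  p_1 = P(liquid | comp) = 0.26
  p_2 = P(liquid | comp) = 0.31
Unnormalised posteriors:
  P(Z=1)·p_1 = 0.34 × 0.26 = 0.0884
  P(Z=2)·p_2 = 0.66 × 0.31 = 0.2046
Marginal: 0.0884 + 0.2046 = 0.293
So the posterior for Language 2 is 0.2046 / 0.293 ≈ 0.6983.

0.6983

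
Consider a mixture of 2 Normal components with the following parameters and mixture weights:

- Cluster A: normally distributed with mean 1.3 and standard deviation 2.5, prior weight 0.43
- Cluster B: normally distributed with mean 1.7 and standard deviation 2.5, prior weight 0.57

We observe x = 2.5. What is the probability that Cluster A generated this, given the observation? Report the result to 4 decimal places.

0.4144

The responsibility of component k is P(Z=k) f_k(x) divided by Σ_j P(Z=j) f_j(x).
Normal densities:
  f_A = 0.142213
  f_B = 0.151612
Prior × likelihood for each component:
  P(Z=A)·f_A = 0.43 × 0.142213 = 0.0611516
  P(Z=B)·f_B = 0.57 × 0.151612 = 0.086419
Normaliser: 0.0611516 + 0.086419 = 0.147571
P(Cluster A | the observation) ≈ 0.4144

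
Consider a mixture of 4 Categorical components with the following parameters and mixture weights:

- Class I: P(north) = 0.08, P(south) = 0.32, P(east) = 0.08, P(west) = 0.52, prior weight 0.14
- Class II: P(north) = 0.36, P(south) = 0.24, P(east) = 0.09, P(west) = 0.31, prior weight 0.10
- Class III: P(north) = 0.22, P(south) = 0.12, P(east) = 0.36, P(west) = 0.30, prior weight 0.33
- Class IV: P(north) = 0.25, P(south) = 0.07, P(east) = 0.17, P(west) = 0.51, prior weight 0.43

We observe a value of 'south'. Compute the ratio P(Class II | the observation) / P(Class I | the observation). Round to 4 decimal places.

Posterior odds = (π_i f_i(x)) / (π_j f_j(x)); the normalising sum cancels.
Component likelihoods at x = 'south':
  L_I = 0.32
  L_II = 0.24
  L_III = 0.12
  L_IV = 0.07
Posterior odds = (π_II·L_II) / (π_I·L_I) = (0.10·0.24) / (0.14·0.32) = 0.024 / 0.0448 ≈ 0.5357

0.5357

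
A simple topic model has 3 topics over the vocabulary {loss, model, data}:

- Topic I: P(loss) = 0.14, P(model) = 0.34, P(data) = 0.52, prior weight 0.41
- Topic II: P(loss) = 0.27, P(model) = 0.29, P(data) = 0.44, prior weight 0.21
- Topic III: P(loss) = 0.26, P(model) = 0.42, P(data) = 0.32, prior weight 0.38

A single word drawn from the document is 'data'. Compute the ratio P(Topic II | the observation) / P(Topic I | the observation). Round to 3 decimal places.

The posterior odds equal the prior odds times the likelihood ratio: (P(Z=i)/P(Z=j))·(f_i(x)/f_j(x)).
Component likelihoods at x = 'data':
  f_I = P(data | comp) = 0.52
  f_II = P(data | comp) = 0.44
  f_III = P(data | comp) = 0.32
Posterior odds = (P(Z=II)·f_II) / (P(Z=I)·f_I) = (0.21·0.44) / (0.41·0.52) = 0.0924 / 0.2132 ≈ 0.433

0.433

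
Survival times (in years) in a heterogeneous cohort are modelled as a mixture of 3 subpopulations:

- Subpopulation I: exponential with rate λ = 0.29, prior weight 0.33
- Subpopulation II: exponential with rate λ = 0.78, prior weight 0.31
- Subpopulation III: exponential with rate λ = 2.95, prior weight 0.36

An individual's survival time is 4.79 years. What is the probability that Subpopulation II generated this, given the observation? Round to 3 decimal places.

P(component k | x) = π_k·f_k(x) / marginal(x), where marginal(x) = Σ_j π_j·f_j(x).
Exponential densities:
  L_I = 0.29·e^(−0.29·4.79) = 0.29·e^(−1.3891) = 0.0722969
  L_II = 0.78·e^(−0.78·4.79) = 0.78·e^(−3.7362) = 0.0185987
  L_III = 2.95·e^(−2.95·4.79) = 2.95·e^(−14.1305) = 2.1529e-06
Multiply by the mixture weights:
  π_I·L_I = 0.33 × 0.0722969 = 0.023858
  π_II·L_II = 0.31 × 0.0185987 = 0.00576561
  π_III·L_III = 0.36 × 2.1529e-06 = 7.75044e-07
Evidence: 0.023858 + 0.00576561 + 7.75044e-07 = 0.0296244
So the posterior for Subpopulation II is 0.00576561 / 0.0296244 ≈ 0.195.

0.195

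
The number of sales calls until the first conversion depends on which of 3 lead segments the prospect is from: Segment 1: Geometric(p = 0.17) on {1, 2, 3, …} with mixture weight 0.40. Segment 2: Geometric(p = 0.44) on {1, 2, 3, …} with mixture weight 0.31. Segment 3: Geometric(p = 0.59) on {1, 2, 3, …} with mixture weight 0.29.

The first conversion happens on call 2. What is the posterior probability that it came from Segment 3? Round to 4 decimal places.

P(component k | x) = π_k·f_k(x) / marginal(x), where marginal(x) = Σ_j π_j·f_j(x).
Component likelihoods at x = 2:
  p_1 = 0.17·(1−0.17)^1 = 0.17·0.83 = 0.1411
  p_2 = 0.44·(1−0.44)^1 = 0.44·0.56 = 0.2464
  p_3 = 0.59·(1−0.59)^1 = 0.59·0.41 = 0.2419
Multiply by the mixture weights:
  π_1·p_1 = 0.40 × 0.1411 = 0.05644
  π_2·p_2 = 0.31 × 0.2464 = 0.076384
  π_3·p_3 = 0.29 × 0.2419 = 0.070151
Marginal: 0.05644 + 0.076384 + 0.070151 = 0.202975
So the posterior for Segment 3 is 0.070151 / 0.202975 ≈ 0.3456.

0.3456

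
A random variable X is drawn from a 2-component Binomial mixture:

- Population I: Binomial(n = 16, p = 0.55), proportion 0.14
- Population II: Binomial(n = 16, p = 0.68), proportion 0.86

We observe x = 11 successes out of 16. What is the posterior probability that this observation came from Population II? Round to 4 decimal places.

P(component k | x) = P(Z=k)·f_k(x) / marginal(x), where marginal(x) = Σ_j P(Z=j)·f_j(x).
Binomial probabilities:
  p_I = 0.112288
  p_II = 0.210684
Prior × likelihood for each component:
  P(Z=I)·p_I = 0.14 × 0.112288 = 0.0157204
  P(Z=II)·p_II = 0.86 × 0.210684 = 0.181188
Marginal: 0.0157204 + 0.181188 = 0.196908
P(Population II | data) = 0.181188 / 0.196908 ≈ 0.9202

0.9202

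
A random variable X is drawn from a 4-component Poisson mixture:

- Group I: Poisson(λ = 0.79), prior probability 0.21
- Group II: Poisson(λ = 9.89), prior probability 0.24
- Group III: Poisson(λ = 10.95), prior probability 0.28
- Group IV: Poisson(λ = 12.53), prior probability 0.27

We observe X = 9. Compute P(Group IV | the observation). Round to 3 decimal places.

P(component k | x) = w_k·f_k(x) / marginal(x), where marginal(x) = Σ_j w_j·f_j(x).
Poisson probabilities:
  p_I = e^(−0.79)·0.79^9/9! = 1.49895e-07
  p_II = e^(−9.89)·9.89^9/9! = 0.126424
  p_III = e^(−10.95)·10.95^9/9! = 0.109506
  p_IV = e^(−12.53)·12.53^9/9! = 0.0758729
Weight by the priors:
  w_I·p_I = 0.21 × 1.49895e-07 = 3.1478e-08
  w_II·p_II = 0.24 × 0.126424 = 0.0303419
  w_III·p_III = 0.28 × 0.109506 = 0.0306618
  w_IV·p_IV = 0.27 × 0.0758729 = 0.0204857
Normaliser: 3.1478e-08 + 0.0303419 + 0.0306618 + 0.0204857 = 0.0814894
Responsibility of Group IV: 0.0204857 / 0.0814894 ≈ 0.251

0.251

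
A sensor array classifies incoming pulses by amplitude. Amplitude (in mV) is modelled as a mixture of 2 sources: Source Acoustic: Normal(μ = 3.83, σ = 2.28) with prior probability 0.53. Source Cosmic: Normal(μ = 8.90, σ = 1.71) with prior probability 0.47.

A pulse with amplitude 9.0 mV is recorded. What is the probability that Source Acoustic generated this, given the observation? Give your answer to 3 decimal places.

The responsibility of component k is π_k f_k(x) divided by Σ_j π_j f_j(x).
Evaluate each component's likelihood at the observed value:
  L_Acoustic = (1/(2.28·√(2π)))·exp(−(9.0−3.83)²/(2·2.28²)) = 0.174975·exp(-2.57088) = 0.01338
  L_Cosmic = (1/(1.71·√(2π)))·exp(−(9.0−8.90)²/(2·1.71²)) = 0.233300·exp(-0.00171) = 0.232901
Weight by the priors:
  π_Acoustic·L_Acoustic = 0.53 × 0.01338 = 0.00709142
  π_Cosmic·L_Cosmic = 0.47 × 0.232901 = 0.109463
Denominator: 0.00709142 + 0.109463 = 0.116555
Responsibility of Source Acoustic: 0.00709142 / 0.116555 ≈ 0.061

0.061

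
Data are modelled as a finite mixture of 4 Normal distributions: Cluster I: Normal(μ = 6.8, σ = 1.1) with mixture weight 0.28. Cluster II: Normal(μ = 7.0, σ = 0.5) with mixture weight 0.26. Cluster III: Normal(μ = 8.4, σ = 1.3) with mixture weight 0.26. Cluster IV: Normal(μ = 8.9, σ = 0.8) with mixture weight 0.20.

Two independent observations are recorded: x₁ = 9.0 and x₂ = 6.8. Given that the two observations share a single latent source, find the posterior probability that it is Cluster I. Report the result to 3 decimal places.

0.294

P(component k | x) = P(Z=k)·f_k(x) / marginal(x), where marginal(x) = Σ_j P(Z=j)·f_j(x).
Since both observations come from the same component, the likelihood for component k is f_k(x₁)·f_k(x₂).
  f_I = [0.0490827] × [0.362675] = 0.0178011
  f_II = [0.00026766] × [0.73654] = 0.000197143
  f_III = [0.275874] × [0.143891] = 0.0396958
  f_IV = [0.494797] × [0.0159052] = 0.00786986
Multiply by the mixture weights:
  P(Z=I)·f_I = 0.28 × 0.0178011 = 0.0049843
  P(Z=II)·f_II = 0.26 × 0.000197143 = 5.12571e-05
  P(Z=III)·f_III = 0.26 × 0.0396958 = 0.0103209
  P(Z=IV)·f_IV = 0.20 × 0.00786986 = 0.00157397
Evidence: 0.0049843 + 5.12571e-05 + 0.0103209 + 0.00157397 = 0.0169304
So the posterior for Cluster I is 0.0049843 / 0.0169304 ≈ 0.294.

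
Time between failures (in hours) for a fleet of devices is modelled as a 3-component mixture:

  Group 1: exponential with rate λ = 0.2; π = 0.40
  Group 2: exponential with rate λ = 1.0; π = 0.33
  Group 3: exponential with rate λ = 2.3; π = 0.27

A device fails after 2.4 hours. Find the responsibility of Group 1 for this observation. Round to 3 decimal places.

By Bayes' theorem, P(k | x) = π_k f_k(x) / Σ_j π_j f_j(x).
Exponential densities:
  p_1 = 0.2·e^(−0.2·2.4) = 0.2·e^(−0.4800) = 0.123757
  p_2 = 1.0·e^(−1.0·2.4) = 1.0·e^(−2.4000) = 0.090718
  p_3 = 2.3·e^(−2.3·2.4) = 2.3·e^(−5.5200) = 0.00921345
Multiply by the mixture weights:
  π_1·p_1 = 0.40 × 0.123757 = 0.0495027
  π_2·p_2 = 0.33 × 0.090718 = 0.0299369
  π_3·p_3 = 0.27 × 0.00921345 = 0.00248763
Evidence: 0.0495027 + 0.0299369 + 0.00248763 = 0.0819272
So the posterior for Group 1 is 0.0495027 / 0.0819272 ≈ 0.604.

0.604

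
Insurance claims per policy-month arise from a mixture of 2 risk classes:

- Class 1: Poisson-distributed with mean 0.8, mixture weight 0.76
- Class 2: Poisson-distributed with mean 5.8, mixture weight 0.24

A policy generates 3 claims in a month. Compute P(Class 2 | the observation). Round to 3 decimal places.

The responsibility of component k is π_k f_k(x) divided by Σ_j π_j f_j(x).
Poisson probabilities:
  p_1 = 0.0383427
  p_2 = 0.098452
Weight by the priors:
  π_1·p_1 = 0.76 × 0.0383427 = 0.0291405
  π_2·p_2 = 0.24 × 0.098452 = 0.0236285
Evidence: 0.0291405 + 0.0236285 = 0.052769
So the posterior for Class 2 is 0.0236285 / 0.052769 ≈ 0.448.

0.448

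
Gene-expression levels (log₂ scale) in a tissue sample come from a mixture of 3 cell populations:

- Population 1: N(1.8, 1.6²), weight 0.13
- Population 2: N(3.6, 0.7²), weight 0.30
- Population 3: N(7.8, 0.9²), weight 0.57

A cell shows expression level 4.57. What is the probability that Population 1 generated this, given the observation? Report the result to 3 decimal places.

0.099

By Bayes' theorem, P(k | x) = w_k f_k(x) / Σ_j w_j f_j(x).
Component likelihoods at x = 4.57:
  p_1 = 0.0557122
  p_2 = 0.218195
  p_3 = 0.000707594
Weight by the priors:
  w_1·p_1 = 0.13 × 0.0557122 = 0.00724259
  w_2·p_2 = 0.30 × 0.218195 = 0.0654585
  w_3·p_3 = 0.57 × 0.000707594 = 0.000403329
Normaliser: 0.00724259 + 0.0654585 + 0.000403329 = 0.0731045
P(Population 1 | data) = 0.00724259 / 0.0731045 ≈ 0.099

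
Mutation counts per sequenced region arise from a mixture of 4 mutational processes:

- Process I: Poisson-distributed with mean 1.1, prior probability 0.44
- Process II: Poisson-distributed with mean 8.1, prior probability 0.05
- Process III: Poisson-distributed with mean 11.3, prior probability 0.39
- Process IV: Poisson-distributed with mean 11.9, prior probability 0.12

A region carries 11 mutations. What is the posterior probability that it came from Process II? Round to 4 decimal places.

0.0586

Apply Bayes' rule: the posterior for each component is proportional to its prior times its likelihood at x.
Evaluate each component's likelihood at the observed value:
  p_I = 2.37925e-08
  p_II = 0.0748849
  p_III = 0.118899
  p_IV = 0.115281
Weight by the priors:
  P(Z=I)·p_I = 0.44 × 2.37925e-08 = 1.04687e-08
  P(Z=II)·p_II = 0.05 × 0.0748849 = 0.00374424
  P(Z=III)·p_III = 0.39 × 0.118899 = 0.0463708
  P(Z=IV)·p_IV = 0.12 × 0.115281 = 0.0138337
Marginal: 1.04687e-08 + 0.00374424 + 0.0463708 + 0.0138337 = 0.0639487
So the posterior for Process II is 0.00374424 / 0.0639487 ≈ 0.0586.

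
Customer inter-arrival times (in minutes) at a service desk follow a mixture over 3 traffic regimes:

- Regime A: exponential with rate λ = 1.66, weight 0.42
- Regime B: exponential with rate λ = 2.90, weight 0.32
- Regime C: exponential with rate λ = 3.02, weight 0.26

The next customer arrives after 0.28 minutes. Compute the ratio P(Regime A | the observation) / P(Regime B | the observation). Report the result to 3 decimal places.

Since P(k|x) ∝ π_k f_k(x), the posterior odds are π_i f_i(x) / (π_j f_j(x)).
Component likelihoods at x = 0.28 minutes:
  p_A = 1.04291
  p_B = 1.28751
  p_C = 1.29649
Odds = (0.42/0.32) × (1.04291/1.28751) = 1.3125 × 0.810023 ≈ 1.063

1.063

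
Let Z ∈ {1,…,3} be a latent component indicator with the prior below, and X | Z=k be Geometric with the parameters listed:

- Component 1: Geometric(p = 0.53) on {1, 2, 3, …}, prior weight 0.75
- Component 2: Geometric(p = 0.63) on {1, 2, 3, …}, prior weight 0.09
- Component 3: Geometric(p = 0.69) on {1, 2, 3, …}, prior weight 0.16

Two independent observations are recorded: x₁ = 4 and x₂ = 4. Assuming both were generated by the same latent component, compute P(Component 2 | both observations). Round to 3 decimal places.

Apply Bayes' rule: the posterior for each component is proportional to its prior times its likelihood at x.
Since both observations come from the same component, the likelihood for component k is f_k(x₁)·f_k(x₂).
  p_1 = [0.53·(1−0.53)^3 = 0.53·0.103823 = 0.0550262] × [0.0550262] = 0.00302788
  p_2 = [0.63·(1−0.63)^3 = 0.63·0.050653 = 0.0319114] × [0.0319114] = 0.00101834
  p_3 = [0.69·(1−0.69)^3 = 0.69·0.029791 = 0.0205558] × [0.0205558] = 0.000422541
Unnormalised posteriors:
  w_1·p_1 = 0.75 × 0.00302788 = 0.00227091
  w_2·p_2 = 0.09 × 0.00101834 = 9.16503e-05
  w_3·p_3 = 0.16 × 0.000422541 = 6.76065e-05
Marginal: 0.00227091 + 9.16503e-05 + 6.76065e-05 = 0.00243017
So the posterior for Component 2 is 9.16503e-05 / 0.00243017 ≈ 0.038.

0.038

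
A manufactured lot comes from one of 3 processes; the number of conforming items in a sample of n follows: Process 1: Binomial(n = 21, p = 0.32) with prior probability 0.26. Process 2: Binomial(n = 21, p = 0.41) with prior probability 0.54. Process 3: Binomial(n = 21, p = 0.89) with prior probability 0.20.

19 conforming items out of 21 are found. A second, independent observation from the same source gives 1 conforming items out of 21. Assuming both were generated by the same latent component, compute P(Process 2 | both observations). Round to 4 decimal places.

0.9285

Apply Bayes' rule: the posterior for each component is proportional to its prior times its likelihood at x.
Since both observations come from the same component, the likelihood for component k is f_k(x₁)·f_k(x₂).
  p_1 = [3.84669e-08] × [0.00300295] = 1.15514e-10
  p_2 = [3.2123e-06] × [0.000224928] = 7.22537e-10
  p_3 = [0.277597] × [1.25737e-18] = 3.49042e-19
Unnormalised posteriors:
  π_1·p_1 = 0.26 × 1.15514e-10 = 3.00336e-11
  π_2·p_2 = 0.54 × 7.22537e-10 = 3.9017e-10
  π_3·p_3 = 0.20 × 3.49042e-19 = 6.98084e-20
Evidence: 3.00336e-11 + 3.9017e-10 + 6.98084e-20 = 4.20203e-10
P(Process 2 | x) ≈ 0.9285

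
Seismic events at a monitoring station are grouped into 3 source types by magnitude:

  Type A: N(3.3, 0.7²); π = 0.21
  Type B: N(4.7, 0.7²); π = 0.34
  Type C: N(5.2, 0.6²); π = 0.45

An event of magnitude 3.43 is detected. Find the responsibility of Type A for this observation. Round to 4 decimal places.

0.7405

By Bayes' theorem, P(k | x) = w_k f_k(x) / Σ_j w_j f_j(x).
Evaluate each component's likelihood at the observed value:
  f_A = 0.560174
  f_B = 0.109911
  f_C = 0.00857107
Weight by the priors:
  w_A·f_A = 0.21 × 0.560174 = 0.117636
  w_B·f_B = 0.34 × 0.109911 = 0.0373699
  w_C·f_C = 0.45 × 0.00857107 = 0.00385698
Normaliser: 0.117636 + 0.0373699 + 0.00385698 = 0.158863
P(Type A | 3.43) ≈ 0.7405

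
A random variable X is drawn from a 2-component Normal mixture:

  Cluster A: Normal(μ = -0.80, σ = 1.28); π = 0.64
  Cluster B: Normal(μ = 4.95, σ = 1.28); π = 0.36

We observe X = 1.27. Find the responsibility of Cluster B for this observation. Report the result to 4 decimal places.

By Bayes' theorem, P(k | x) = w_k f_k(x) / Σ_j w_j f_j(x).
Component likelihoods at x = 1.27:
  L_A = 0.0842939
  L_B = 0.00499853
Multiply by the mixture weights:
  w_A·L_A = 0.64 × 0.0842939 = 0.0539481
  w_B·L_B = 0.36 × 0.00499853 = 0.00179947
Sum: 0.0539481 + 0.00179947 = 0.0557475
Responsibility of Cluster B: 0.00179947 / 0.0557475 ≈ 0.0323

0.0323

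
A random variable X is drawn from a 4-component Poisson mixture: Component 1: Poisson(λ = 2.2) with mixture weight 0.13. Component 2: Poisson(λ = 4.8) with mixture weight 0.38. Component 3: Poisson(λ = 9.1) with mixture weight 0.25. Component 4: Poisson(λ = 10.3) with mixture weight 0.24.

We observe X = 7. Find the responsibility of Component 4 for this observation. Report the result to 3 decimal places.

0.230

The responsibility of component k is w_k f_k(x) divided by Σ_j w_j f_j(x).
Poisson probabilities:
  p_1 = 0.00548378
  p_2 = 0.0958616
  p_3 = 0.114493
  p_4 = 0.0820724
Multiply by the mixture weights:
  w_1·p_1 = 0.13 × 0.00548378 = 0.000712892
  w_2·p_2 = 0.38 × 0.0958616 = 0.0364274
  w_3·p_3 = 0.25 × 0.114493 = 0.0286233
  w_4·p_4 = 0.24 × 0.0820724 = 0.0196974
Marginal: 0.000712892 + 0.0364274 + 0.0286233 + 0.0196974 = 0.0854609
So the posterior for Component 4 is 0.0196974 / 0.0854609 ≈ 0.230.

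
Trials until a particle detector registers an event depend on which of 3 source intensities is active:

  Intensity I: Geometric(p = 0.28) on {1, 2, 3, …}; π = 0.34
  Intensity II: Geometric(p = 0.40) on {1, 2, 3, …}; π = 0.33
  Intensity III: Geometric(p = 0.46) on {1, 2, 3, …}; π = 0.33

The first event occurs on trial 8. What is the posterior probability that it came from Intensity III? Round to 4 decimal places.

The responsibility of component k is π_k f_k(x) divided by Σ_j π_j f_j(x).
Geometric probabilities:
  p_I = 0.28·(1−0.28)^7 = 0.28·0.100306 = 0.0280857
  p_II = 0.40·(1−0.40)^7 = 0.40·0.0279936 = 0.0111974
  p_III = 0.46·(1−0.46)^7 = 0.46·0.0133893 = 0.00615906
Unnormalised posteriors:
  π_I·p_I = 0.34 × 0.0280857 = 0.00954914
  π_II·p_II = 0.33 × 0.0111974 = 0.00369516
  π_III·p_III = 0.33 × 0.00615906 = 0.00203249
Normaliser: 0.00954914 + 0.00369516 + 0.00203249 = 0.0152768
P(Intensity III | x) = 0.00203249 / 0.0152768 ≈ 0.1330

0.1330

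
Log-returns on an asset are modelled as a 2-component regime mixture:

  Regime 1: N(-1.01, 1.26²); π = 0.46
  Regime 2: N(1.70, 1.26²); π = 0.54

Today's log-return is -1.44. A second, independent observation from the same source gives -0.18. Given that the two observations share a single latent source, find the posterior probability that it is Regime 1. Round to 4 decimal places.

0.9777

The responsibility of component k is w_k f_k(x) divided by Σ_j w_j f_j(x).
Since both observations come from the same component, the likelihood for component k is f_k(x₁)·f_k(x₂).
  f_1 = [0.29871] × [0.254867] = 0.0761313
  f_2 = [0.0141897] × [0.104019] = 0.001476
Weight by the priors:
  w_1·f_1 = 0.46 × 0.0761313 = 0.0350204
  w_2·f_2 = 0.54 × 0.001476 = 0.000797042
Normaliser: 0.0350204 + 0.000797042 = 0.0358174
P(Regime 1 | x₁,x₂) ≈ 0.9777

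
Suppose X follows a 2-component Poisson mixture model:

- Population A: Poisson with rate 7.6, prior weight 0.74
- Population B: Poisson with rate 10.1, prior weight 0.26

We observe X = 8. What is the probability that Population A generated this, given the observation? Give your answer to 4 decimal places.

0.7809

The responsibility of component k is π_k f_k(x) divided by Σ_j π_j f_j(x).
Evaluate each component's likelihood at the observed value:
  f_A = 0.13815
  f_B = 0.110326
Unnormalised posteriors:
  π_A·f_A = 0.74 × 0.13815 = 0.102231
  π_B·f_B = 0.26 × 0.110326 = 0.0286846
Marginal: 0.102231 + 0.0286846 = 0.130915
P(Population A | data) = 0.102231 / 0.130915 ≈ 0.7809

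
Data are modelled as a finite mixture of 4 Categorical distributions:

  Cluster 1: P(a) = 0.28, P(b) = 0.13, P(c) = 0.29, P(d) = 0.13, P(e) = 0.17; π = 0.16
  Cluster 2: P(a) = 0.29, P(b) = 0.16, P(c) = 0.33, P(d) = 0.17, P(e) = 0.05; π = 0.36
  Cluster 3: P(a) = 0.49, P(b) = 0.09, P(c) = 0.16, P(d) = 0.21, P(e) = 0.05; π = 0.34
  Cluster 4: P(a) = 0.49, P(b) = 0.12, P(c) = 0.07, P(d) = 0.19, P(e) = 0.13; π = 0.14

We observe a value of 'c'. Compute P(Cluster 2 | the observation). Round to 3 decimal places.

0.518

Apply Bayes' rule: the posterior for each component is proportional to its prior times its likelihood at x.
Component likelihoods at x = 'c':
  p_1 = 0.29
  p_2 = 0.33
  p_3 = 0.16
  p_4 = 0.07
Unnormalised posteriors:
  π_1·p_1 = 0.16 × 0.29 = 0.0464
  π_2·p_2 = 0.36 × 0.33 = 0.1188
  π_3·p_3 = 0.34 × 0.16 = 0.0544
  π_4·p_4 = 0.14 × 0.07 = 0.0098
Sum: 0.0464 + 0.1188 + 0.0544 + 0.0098 = 0.2294
So the posterior for Cluster 2 is 0.1188 / 0.2294 ≈ 0.518.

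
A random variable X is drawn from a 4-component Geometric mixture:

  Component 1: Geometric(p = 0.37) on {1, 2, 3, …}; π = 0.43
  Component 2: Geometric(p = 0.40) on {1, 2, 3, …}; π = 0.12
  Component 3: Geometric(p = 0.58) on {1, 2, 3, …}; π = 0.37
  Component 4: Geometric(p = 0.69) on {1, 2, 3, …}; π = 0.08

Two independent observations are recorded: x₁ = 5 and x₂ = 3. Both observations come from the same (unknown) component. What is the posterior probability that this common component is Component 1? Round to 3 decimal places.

0.695

The responsibility of component k is π_k f_k(x) divided by Σ_j π_j f_j(x).
Since both observations come from the same component, the likelihood for component k is f_k(x₁)·f_k(x₂).
  p_1 = [0.058286] × [0.146853] = 0.00855947
  p_2 = [0.05184] × [0.144] = 0.00746496
  p_3 = [0.0180478] × [0.102312] = 0.00184651
  p_4 = [0.00637229] × [0.066309] = 0.000422541
Multiply by the mixture weights:
  π_1·p_1 = 0.43 × 0.00855947 = 0.00368057
  π_2·p_2 = 0.12 × 0.00746496 = 0.000895795
  π_3·p_3 = 0.37 × 0.00184651 = 0.000683209
  π_4·p_4 = 0.08 × 0.000422541 = 3.38032e-05
Denominator: 0.00368057 + 0.000895795 + 0.000683209 + 3.38032e-05 = 0.00529338
So the posterior for Component 1 is 0.00368057 / 0.00529338 ≈ 0.695.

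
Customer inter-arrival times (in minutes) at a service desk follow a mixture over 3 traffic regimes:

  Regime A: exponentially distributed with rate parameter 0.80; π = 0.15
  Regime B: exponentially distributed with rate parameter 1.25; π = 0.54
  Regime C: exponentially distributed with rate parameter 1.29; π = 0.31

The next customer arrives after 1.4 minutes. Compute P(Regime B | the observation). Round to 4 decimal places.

Posterior ∝ prior × likelihood, so P(k | x) ∝ π_k f_k(x); normalise over all components.
Component likelihoods at x = 1.4 minutes:
  L_A = 0.80·e^(−0.80·1.4) = 0.80·e^(−1.1200) = 0.261024
  L_B = 1.25·e^(−1.25·1.4) = 1.25·e^(−1.7500) = 0.217217
  L_C = 1.29·e^(−1.29·1.4) = 1.29·e^(−1.8060) = 0.21196
Prior × likelihood for each component:
  π_A·L_A = 0.15 × 0.261024 = 0.0391536
  π_B·L_B = 0.54 × 0.217217 = 0.117297
  π_C·L_C = 0.31 × 0.21196 = 0.0657076
Marginal: 0.0391536 + 0.117297 + 0.0657076 = 0.222159
Responsibility of Regime B: 0.117297 / 0.222159 ≈ 0.5280

0.5280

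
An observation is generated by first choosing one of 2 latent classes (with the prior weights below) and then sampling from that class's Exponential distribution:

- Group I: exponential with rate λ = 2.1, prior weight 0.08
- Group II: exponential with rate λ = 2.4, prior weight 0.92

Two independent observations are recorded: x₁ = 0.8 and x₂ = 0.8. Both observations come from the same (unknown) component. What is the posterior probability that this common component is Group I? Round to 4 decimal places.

The responsibility of component k is π_k f_k(x) divided by Σ_j π_j f_j(x).
Since both observations come from the same component, the likelihood for component k is f_k(x₁)·f_k(x₂).
  p_I = [2.1·e^(−2.1·0.8) = 2.1·e^(−1.6800) = 0.391385] × [0.391385] = 0.153182
  p_II = [2.4·e^(−2.4·0.8) = 2.4·e^(−1.9200) = 0.351857] × [0.351857] = 0.123803
Multiply by the mixture weights:
  π_I·p_I = 0.08 × 0.153182 = 0.0122546
  π_II·p_II = 0.92 × 0.123803 = 0.113899
Denominator: 0.0122546 + 0.113899 = 0.126153
Responsibility of Group I: 0.0122546 / 0.126153 ≈ 0.0971

0.0971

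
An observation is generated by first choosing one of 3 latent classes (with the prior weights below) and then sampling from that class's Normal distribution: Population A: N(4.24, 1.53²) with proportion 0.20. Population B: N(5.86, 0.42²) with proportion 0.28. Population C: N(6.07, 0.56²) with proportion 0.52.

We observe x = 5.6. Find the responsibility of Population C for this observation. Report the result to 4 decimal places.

0.5056

Apply Bayes' rule: the posterior for each component is proportional to its prior times its likelihood at x.
Evaluate each component's likelihood at the observed value:
  L_A = 0.175649
  L_B = 0.784234
  L_C = 0.500914
Unnormalised posteriors:
  w_A·L_A = 0.20 × 0.175649 = 0.0351298
  w_B·L_B = 0.28 × 0.784234 = 0.219585
  w_C·L_C = 0.52 × 0.500914 = 0.260475
Sum: 0.0351298 + 0.219585 + 0.260475 = 0.515191
P(Population C | 5.6) ≈ 0.5056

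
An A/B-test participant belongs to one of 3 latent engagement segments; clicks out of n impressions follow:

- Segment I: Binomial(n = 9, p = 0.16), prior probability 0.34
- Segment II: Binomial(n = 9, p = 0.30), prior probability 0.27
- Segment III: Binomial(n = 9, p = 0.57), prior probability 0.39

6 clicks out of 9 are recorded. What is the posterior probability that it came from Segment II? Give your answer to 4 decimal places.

0.0595

P(component k | x) = π_k·f_k(x) / marginal(x), where marginal(x) = Σ_j π_j·f_j(x).
Evaluate each component's likelihood at the observed value:
  p_I = C(9,6)·0.16^6·0.84^3 = 84·1.67772e-05·0.592704 = 0.00083529
  p_II = C(9,6)·0.30^6·0.70^3 = 84·0.000729·0.343 = 0.0210039
  p_III = C(9,6)·0.57^6·0.43^3 = 84·0.0342964·0.079507 = 0.229052
Multiply by the mixture weights:
  π_I·p_I = 0.34 × 0.00083529 = 0.000283998
  π_II·p_II = 0.27 × 0.0210039 = 0.00567107
  π_III·p_III = 0.39 × 0.229052 = 0.0893302
Evidence: 0.000283998 + 0.00567107 + 0.0893302 = 0.0952853
So the posterior for Segment II is 0.00567107 / 0.0952853 ≈ 0.0595.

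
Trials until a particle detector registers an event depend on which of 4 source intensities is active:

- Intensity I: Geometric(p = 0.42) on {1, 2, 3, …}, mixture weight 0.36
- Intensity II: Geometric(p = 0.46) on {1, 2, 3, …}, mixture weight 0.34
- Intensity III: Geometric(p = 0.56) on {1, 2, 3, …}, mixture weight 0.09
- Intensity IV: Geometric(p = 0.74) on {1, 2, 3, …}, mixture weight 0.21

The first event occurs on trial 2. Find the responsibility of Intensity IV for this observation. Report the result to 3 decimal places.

P(component k | x) = π_k·f_k(x) / marginal(x), where marginal(x) = Σ_j π_j·f_j(x).
Component likelihoods at x = 2:
  L_I = 0.2436
  L_II = 0.2484
  L_III = 0.2464
  L_IV = 0.1924
Weight by the priors:
  π_I·L_I = 0.36 × 0.2436 = 0.087696
  π_II·L_II = 0.34 × 0.2484 = 0.084456
  π_III·L_III = 0.09 × 0.2464 = 0.022176
  π_IV·L_IV = 0.21 × 0.1924 = 0.040404
Denominator: 0.087696 + 0.084456 + 0.022176 + 0.040404 = 0.234732
So the posterior for Intensity IV is 0.040404 / 0.234732 ≈ 0.172.

0.172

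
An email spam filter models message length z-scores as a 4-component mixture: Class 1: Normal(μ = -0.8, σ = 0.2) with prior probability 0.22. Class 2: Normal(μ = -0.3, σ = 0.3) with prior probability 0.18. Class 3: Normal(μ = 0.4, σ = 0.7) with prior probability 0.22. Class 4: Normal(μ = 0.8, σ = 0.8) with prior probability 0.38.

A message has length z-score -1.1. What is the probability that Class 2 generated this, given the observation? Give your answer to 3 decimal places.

By Bayes' theorem, P(k | x) = π_k f_k(x) / Σ_j π_j f_j(x).
Component likelihoods at x = -1.1:
  L_1 = 0.647588
  L_2 = 0.0379866
  L_3 = 0.057373
  L_4 = 0.0297149
Unnormalised posteriors:
  π_1·L_1 = 0.22 × 0.647588 = 0.142469
  π_2·L_2 = 0.18 × 0.0379866 = 0.00683759
  π_3·L_3 = 0.22 × 0.057373 = 0.0126221
  π_4·L_4 = 0.38 × 0.0297149 = 0.0112917
Evidence: 0.142469 + 0.00683759 + 0.0126221 + 0.0112917 = 0.173221
P(Class 2 | -1.1) ≈ 0.039

0.039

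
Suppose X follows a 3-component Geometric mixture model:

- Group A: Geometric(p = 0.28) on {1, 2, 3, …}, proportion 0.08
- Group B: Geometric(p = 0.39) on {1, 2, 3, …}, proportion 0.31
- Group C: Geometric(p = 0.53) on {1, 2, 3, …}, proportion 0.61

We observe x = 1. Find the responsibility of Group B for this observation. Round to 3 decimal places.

Posterior ∝ prior × likelihood, so P(k | x) ∝ P(Z=k) f_k(x); normalise over all components.
Evaluate each component's likelihood at the observed value:
  L_A = 0.28·(1−0.28)^0 = 0.28·1 = 0.28
  L_B = 0.39·(1−0.39)^0 = 0.39·1 = 0.39
  L_C = 0.53·(1−0.53)^0 = 0.53·1 = 0.53
Multiply by the mixture weights:
  P(Z=A)·L_A = 0.08 × 0.28 = 0.0224
  P(Z=B)·L_B = 0.31 × 0.39 = 0.1209
  P(Z=C)·L_C = 0.61 × 0.53 = 0.3233
Normaliser: 0.0224 + 0.1209 + 0.3233 = 0.4666
P(Group B | the observation) = 0.1209 / 0.4666 ≈ 0.259

0.259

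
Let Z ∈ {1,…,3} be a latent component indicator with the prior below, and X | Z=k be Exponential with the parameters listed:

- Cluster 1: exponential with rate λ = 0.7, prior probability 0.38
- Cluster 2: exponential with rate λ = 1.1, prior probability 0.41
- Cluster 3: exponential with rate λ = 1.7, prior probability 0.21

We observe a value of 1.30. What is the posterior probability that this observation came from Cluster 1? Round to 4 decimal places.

The responsibility of component k is π_k f_k(x) divided by Σ_j π_j f_j(x).
Exponential densities:
  p_1 = 0.281767
  p_2 = 0.26324
  p_3 = 0.186491
Unnormalised posteriors:
  π_1·p_1 = 0.38 × 0.281767 = 0.107071
  π_2·p_2 = 0.41 × 0.26324 = 0.107928
  π_3·p_3 = 0.21 × 0.186491 = 0.0391631
Evidence: 0.107071 + 0.107928 + 0.0391631 = 0.254163
So the posterior for Cluster 1 is 0.107071 / 0.254163 ≈ 0.4213.

0.4213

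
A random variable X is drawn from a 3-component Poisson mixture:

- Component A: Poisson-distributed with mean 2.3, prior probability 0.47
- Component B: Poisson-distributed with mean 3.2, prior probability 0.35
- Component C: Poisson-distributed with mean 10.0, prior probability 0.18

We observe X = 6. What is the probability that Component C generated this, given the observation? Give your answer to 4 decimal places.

0.2682

P(component k | x) = P(Z=k)·f_k(x) / marginal(x), where marginal(x) = Σ_j P(Z=j)·f_j(x).
Component likelihoods at x = 6:
  f_A = e^(−2.3)·2.3^6/6! = 0.0206138
  f_B = e^(−3.2)·3.2^6/6! = 0.060789
  f_C = e^(−10.0)·10.0^6/6! = 0.0630555
Multiply by the mixture weights:
  P(Z=A)·f_A = 0.47 × 0.0206138 = 0.00968847
  P(Z=B)·f_B = 0.35 × 0.060789 = 0.0212762
  P(Z=C)·f_C = 0.18 × 0.0630555 = 0.01135
Evidence: 0.00968847 + 0.0212762 + 0.01135 = 0.0423146
So the posterior for Component C is 0.01135 / 0.0423146 ≈ 0.2682.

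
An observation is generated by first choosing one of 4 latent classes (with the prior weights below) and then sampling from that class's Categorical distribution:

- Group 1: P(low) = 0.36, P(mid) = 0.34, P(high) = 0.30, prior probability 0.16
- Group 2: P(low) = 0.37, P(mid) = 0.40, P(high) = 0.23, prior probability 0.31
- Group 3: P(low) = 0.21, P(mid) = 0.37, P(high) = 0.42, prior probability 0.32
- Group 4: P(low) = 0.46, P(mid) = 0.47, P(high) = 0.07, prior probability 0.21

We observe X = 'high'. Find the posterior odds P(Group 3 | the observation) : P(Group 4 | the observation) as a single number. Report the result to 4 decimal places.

Since P(k|x) ∝ P(Z=k) f_k(x), the posterior odds are P(Z=i) f_i(x) / (P(Z=j) f_j(x)).
Component likelihoods at x = 'high':
  f_1 = P(high | comp) = 0.30
  f_2 = P(high | comp) = 0.23
  f_3 = P(high | comp) = 0.42
  f_4 = P(high | comp) = 0.07
Posterior odds = (P(Z=3)·f_3) / (P(Z=4)·f_4) = (0.32·0.42) / (0.21·0.07) = 0.1344 / 0.0147 ≈ 9.1429

9.1429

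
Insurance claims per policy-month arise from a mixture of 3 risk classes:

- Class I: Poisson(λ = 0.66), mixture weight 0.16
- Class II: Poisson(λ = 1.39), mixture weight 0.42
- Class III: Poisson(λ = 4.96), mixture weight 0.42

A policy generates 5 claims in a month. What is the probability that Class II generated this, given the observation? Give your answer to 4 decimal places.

P(component k | x) = w_k·f_k(x) / marginal(x), where marginal(x) = Σ_j w_j·f_j(x).
Evaluate each component's likelihood at the observed value:
  f_I = e^(−0.66)·0.66^5/5! = 0.000539391
  f_II = e^(−1.39)·1.39^5/5! = 0.0107702
  f_III = e^(−4.96)·4.96^5/5! = 0.175439
Multiply by the mixture weights:
  w_I·f_I = 0.16 × 0.000539391 = 8.63026e-05
  w_II·f_II = 0.42 × 0.0107702 = 0.00452348
  w_III·f_III = 0.42 × 0.175439 = 0.0736844
Sum: 8.63026e-05 + 0.00452348 + 0.0736844 = 0.0782942
Responsibility of Class II: 0.00452348 / 0.0782942 ≈ 0.0578

0.0578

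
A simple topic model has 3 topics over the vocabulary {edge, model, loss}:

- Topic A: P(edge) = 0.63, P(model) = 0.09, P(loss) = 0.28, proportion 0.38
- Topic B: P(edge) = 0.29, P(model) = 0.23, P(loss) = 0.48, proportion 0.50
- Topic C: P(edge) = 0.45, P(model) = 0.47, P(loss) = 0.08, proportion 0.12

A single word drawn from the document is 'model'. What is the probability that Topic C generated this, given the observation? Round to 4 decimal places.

P(component k | x) = w_k·f_k(x) / marginal(x), where marginal(x) = Σ_j w_j·f_j(x).
Component likelihoods at x = 'model':
  p_A = 0.09
  p_B = 0.23
  p_C = 0.47
Multiply by the mixture weights:
  w_A·p_A = 0.38 × 0.09 = 0.0342
  w_B·p_B = 0.50 × 0.23 = 0.115
  w_C·p_C = 0.12 × 0.47 = 0.0564
Normaliser: 0.0342 + 0.115 + 0.0564 = 0.2056
P(Topic C | data) ≈ 0.2743

0.2743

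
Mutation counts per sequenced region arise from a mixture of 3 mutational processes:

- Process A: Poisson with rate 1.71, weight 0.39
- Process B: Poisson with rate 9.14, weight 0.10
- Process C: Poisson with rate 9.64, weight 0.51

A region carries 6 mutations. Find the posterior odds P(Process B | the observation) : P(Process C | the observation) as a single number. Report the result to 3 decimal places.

0.235

Posterior odds = (w_i f_i(x)) / (w_j f_j(x)); the normalising sum cancels.
Poisson probabilities:
  L_A = 0.00628059
  L_B = 0.0868747
  L_C = 0.0725322
Posterior odds = (w_B·L_B) / (w_C·L_C) = (0.10·0.0868747) / (0.51·0.0725322) = 0.00868747 / 0.0369914 ≈ 0.235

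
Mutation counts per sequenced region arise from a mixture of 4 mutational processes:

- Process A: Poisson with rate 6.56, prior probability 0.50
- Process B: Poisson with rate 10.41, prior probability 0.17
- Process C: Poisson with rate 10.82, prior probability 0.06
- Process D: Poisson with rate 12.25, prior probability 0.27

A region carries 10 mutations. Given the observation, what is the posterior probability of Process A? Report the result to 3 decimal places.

P(component k | x) = w_k·f_k(x) / marginal(x), where marginal(x) = Σ_j w_j·f_j(x).
Poisson probabilities:
  f_A = e^(−6.56)·6.56^10/10! = 0.0575842
  f_B = e^(−10.41)·10.41^10/10! = 0.124091
  f_C = e^(−10.82)·10.82^10/10! = 0.121183
  f_D = e^(−12.25)·12.25^10/10! = 0.100344
Weight by the priors:
  w_A·f_A = 0.50 × 0.0575842 = 0.0287921
  w_B·f_B = 0.17 × 0.124091 = 0.0210954
  w_C·f_C = 0.06 × 0.121183 = 0.00727101
  w_D·f_D = 0.27 × 0.100344 = 0.0270928
Denominator: 0.0287921 + 0.0210954 + 0.00727101 + 0.0270928 = 0.0842513
So the posterior for Process A is 0.0287921 / 0.0842513 ≈ 0.342.

0.342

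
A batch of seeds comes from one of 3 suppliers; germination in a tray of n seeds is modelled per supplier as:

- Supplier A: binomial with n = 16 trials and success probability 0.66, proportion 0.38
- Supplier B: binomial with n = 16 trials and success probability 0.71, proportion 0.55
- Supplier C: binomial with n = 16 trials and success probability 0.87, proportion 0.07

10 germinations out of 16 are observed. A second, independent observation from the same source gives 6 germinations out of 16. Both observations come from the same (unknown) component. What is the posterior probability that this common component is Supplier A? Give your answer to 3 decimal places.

Apply Bayes' rule: the posterior for each component is proportional to its prior times its likelihood at x.
Since both observations come from the same component, the likelihood for component k is f_k(x₁)·f_k(x₂).
  f_A = [C(16,10)·0.66^10·0.34^6 = 8008·0.0156834·0.0015448 = 0.194016] × [0.013664] = 0.00265102
  f_B = [C(16,10)·0.71^10·0.29^6 = 8008·0.0325524·0.000594823 = 0.155058] × [0.00431573] = 0.00066919
  f_C = [C(16,10)·0.87^10·0.13^6 = 8008·0.248423·4.82681e-06 = 0.00960233] × [4.78711e-06] = 4.59674e-08
Prior × likelihood for each component:
  π_A·f_A = 0.38 × 0.00265102 = 0.00100739
  π_B·f_B = 0.55 × 0.00066919 = 0.000368055
  π_C·f_C = 0.07 × 4.59674e-08 = 3.21772e-09
Normaliser: 0.00100739 + 0.000368055 + 3.21772e-09 = 0.00137545
So the posterior for Supplier A is 0.00100739 / 0.00137545 ≈ 0.732.

0.732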